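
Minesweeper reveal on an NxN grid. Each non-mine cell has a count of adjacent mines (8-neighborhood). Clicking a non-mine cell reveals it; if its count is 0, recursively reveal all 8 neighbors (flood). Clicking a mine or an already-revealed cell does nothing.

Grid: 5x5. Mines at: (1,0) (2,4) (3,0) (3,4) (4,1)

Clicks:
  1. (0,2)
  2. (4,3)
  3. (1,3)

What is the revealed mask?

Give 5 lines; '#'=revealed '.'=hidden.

Click 1 (0,2) count=0: revealed 14 new [(0,1) (0,2) (0,3) (0,4) (1,1) (1,2) (1,3) (1,4) (2,1) (2,2) (2,3) (3,1) (3,2) (3,3)] -> total=14
Click 2 (4,3) count=1: revealed 1 new [(4,3)] -> total=15
Click 3 (1,3) count=1: revealed 0 new [(none)] -> total=15

Answer: .####
.####
.###.
.###.
...#.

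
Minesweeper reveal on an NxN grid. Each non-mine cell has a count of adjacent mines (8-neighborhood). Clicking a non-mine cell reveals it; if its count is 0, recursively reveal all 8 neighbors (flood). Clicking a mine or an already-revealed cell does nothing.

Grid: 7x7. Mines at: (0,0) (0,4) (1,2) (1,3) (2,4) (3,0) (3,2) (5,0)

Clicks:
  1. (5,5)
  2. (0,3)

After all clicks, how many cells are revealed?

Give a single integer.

Click 1 (5,5) count=0: revealed 28 new [(0,5) (0,6) (1,5) (1,6) (2,5) (2,6) (3,3) (3,4) (3,5) (3,6) (4,1) (4,2) (4,3) (4,4) (4,5) (4,6) (5,1) (5,2) (5,3) (5,4) (5,5) (5,6) (6,1) (6,2) (6,3) (6,4) (6,5) (6,6)] -> total=28
Click 2 (0,3) count=3: revealed 1 new [(0,3)] -> total=29

Answer: 29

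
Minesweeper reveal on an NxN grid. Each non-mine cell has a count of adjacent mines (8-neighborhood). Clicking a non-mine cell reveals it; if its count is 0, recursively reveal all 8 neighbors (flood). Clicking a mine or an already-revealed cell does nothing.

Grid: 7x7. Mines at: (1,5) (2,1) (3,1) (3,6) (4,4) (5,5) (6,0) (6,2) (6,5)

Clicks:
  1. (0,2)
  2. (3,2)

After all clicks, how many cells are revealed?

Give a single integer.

Answer: 16

Derivation:
Click 1 (0,2) count=0: revealed 16 new [(0,0) (0,1) (0,2) (0,3) (0,4) (1,0) (1,1) (1,2) (1,3) (1,4) (2,2) (2,3) (2,4) (3,2) (3,3) (3,4)] -> total=16
Click 2 (3,2) count=2: revealed 0 new [(none)] -> total=16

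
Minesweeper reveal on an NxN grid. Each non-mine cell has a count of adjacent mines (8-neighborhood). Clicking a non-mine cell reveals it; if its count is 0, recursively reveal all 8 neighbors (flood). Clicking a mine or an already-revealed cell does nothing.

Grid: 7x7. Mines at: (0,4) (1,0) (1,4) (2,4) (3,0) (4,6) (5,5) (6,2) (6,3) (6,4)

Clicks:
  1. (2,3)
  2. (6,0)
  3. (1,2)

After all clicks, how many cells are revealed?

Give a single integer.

Click 1 (2,3) count=2: revealed 1 new [(2,3)] -> total=1
Click 2 (6,0) count=0: revealed 6 new [(4,0) (4,1) (5,0) (5,1) (6,0) (6,1)] -> total=7
Click 3 (1,2) count=0: revealed 18 new [(0,1) (0,2) (0,3) (1,1) (1,2) (1,3) (2,1) (2,2) (3,1) (3,2) (3,3) (3,4) (4,2) (4,3) (4,4) (5,2) (5,3) (5,4)] -> total=25

Answer: 25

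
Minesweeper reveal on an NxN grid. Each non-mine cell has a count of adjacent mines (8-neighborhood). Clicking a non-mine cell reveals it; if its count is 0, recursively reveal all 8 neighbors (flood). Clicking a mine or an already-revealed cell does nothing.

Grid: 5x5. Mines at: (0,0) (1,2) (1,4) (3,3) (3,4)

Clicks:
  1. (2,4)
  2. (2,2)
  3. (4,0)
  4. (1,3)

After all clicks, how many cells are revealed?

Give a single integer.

Answer: 13

Derivation:
Click 1 (2,4) count=3: revealed 1 new [(2,4)] -> total=1
Click 2 (2,2) count=2: revealed 1 new [(2,2)] -> total=2
Click 3 (4,0) count=0: revealed 10 new [(1,0) (1,1) (2,0) (2,1) (3,0) (3,1) (3,2) (4,0) (4,1) (4,2)] -> total=12
Click 4 (1,3) count=2: revealed 1 new [(1,3)] -> total=13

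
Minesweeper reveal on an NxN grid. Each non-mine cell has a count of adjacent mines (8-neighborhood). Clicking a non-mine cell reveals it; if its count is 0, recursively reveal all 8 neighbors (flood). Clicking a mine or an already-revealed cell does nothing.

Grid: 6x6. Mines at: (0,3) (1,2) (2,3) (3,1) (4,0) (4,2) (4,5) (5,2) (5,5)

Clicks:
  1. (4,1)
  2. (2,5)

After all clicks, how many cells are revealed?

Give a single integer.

Click 1 (4,1) count=4: revealed 1 new [(4,1)] -> total=1
Click 2 (2,5) count=0: revealed 8 new [(0,4) (0,5) (1,4) (1,5) (2,4) (2,5) (3,4) (3,5)] -> total=9

Answer: 9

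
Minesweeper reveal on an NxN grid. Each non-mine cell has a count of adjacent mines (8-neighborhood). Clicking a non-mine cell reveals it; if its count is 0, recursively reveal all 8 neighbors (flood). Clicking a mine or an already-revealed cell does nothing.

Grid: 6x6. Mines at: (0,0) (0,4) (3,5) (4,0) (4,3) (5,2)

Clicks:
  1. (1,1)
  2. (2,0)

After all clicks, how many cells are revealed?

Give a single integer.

Click 1 (1,1) count=1: revealed 1 new [(1,1)] -> total=1
Click 2 (2,0) count=0: revealed 17 new [(0,1) (0,2) (0,3) (1,0) (1,2) (1,3) (1,4) (2,0) (2,1) (2,2) (2,3) (2,4) (3,0) (3,1) (3,2) (3,3) (3,4)] -> total=18

Answer: 18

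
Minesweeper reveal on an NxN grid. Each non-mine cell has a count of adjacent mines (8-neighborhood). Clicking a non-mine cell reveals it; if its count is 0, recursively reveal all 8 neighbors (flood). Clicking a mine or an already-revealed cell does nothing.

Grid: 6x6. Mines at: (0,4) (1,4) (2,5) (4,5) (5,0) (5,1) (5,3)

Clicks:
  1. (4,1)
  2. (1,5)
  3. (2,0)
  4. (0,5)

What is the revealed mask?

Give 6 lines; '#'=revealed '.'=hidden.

Click 1 (4,1) count=2: revealed 1 new [(4,1)] -> total=1
Click 2 (1,5) count=3: revealed 1 new [(1,5)] -> total=2
Click 3 (2,0) count=0: revealed 22 new [(0,0) (0,1) (0,2) (0,3) (1,0) (1,1) (1,2) (1,3) (2,0) (2,1) (2,2) (2,3) (2,4) (3,0) (3,1) (3,2) (3,3) (3,4) (4,0) (4,2) (4,3) (4,4)] -> total=24
Click 4 (0,5) count=2: revealed 1 new [(0,5)] -> total=25

Answer: ####.#
####.#
#####.
#####.
#####.
......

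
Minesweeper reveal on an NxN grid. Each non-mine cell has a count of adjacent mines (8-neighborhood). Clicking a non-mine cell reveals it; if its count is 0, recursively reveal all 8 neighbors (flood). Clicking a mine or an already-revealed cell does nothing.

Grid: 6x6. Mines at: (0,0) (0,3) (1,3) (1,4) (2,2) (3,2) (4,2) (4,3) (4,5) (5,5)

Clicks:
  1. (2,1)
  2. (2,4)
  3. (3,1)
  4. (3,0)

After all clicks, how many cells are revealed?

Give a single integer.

Answer: 11

Derivation:
Click 1 (2,1) count=2: revealed 1 new [(2,1)] -> total=1
Click 2 (2,4) count=2: revealed 1 new [(2,4)] -> total=2
Click 3 (3,1) count=3: revealed 1 new [(3,1)] -> total=3
Click 4 (3,0) count=0: revealed 8 new [(1,0) (1,1) (2,0) (3,0) (4,0) (4,1) (5,0) (5,1)] -> total=11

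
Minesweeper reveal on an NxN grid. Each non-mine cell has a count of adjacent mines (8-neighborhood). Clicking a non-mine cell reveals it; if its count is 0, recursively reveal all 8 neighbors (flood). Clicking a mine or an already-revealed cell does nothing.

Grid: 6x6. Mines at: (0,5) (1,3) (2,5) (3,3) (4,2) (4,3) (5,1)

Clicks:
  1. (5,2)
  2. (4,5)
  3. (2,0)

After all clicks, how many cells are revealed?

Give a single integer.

Answer: 21

Derivation:
Click 1 (5,2) count=3: revealed 1 new [(5,2)] -> total=1
Click 2 (4,5) count=0: revealed 6 new [(3,4) (3,5) (4,4) (4,5) (5,4) (5,5)] -> total=7
Click 3 (2,0) count=0: revealed 14 new [(0,0) (0,1) (0,2) (1,0) (1,1) (1,2) (2,0) (2,1) (2,2) (3,0) (3,1) (3,2) (4,0) (4,1)] -> total=21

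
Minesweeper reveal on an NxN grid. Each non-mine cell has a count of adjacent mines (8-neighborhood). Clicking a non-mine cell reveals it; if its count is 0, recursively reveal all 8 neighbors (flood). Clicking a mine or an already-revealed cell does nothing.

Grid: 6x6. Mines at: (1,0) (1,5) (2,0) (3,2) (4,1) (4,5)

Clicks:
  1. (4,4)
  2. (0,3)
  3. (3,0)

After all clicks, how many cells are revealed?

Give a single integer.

Click 1 (4,4) count=1: revealed 1 new [(4,4)] -> total=1
Click 2 (0,3) count=0: revealed 12 new [(0,1) (0,2) (0,3) (0,4) (1,1) (1,2) (1,3) (1,4) (2,1) (2,2) (2,3) (2,4)] -> total=13
Click 3 (3,0) count=2: revealed 1 new [(3,0)] -> total=14

Answer: 14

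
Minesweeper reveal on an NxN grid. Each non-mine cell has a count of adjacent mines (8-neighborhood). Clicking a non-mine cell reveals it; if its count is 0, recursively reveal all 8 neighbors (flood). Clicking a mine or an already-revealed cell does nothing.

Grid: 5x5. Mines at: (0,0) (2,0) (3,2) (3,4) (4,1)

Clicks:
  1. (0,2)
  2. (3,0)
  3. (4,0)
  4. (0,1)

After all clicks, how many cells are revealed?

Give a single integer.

Click 1 (0,2) count=0: revealed 12 new [(0,1) (0,2) (0,3) (0,4) (1,1) (1,2) (1,3) (1,4) (2,1) (2,2) (2,3) (2,4)] -> total=12
Click 2 (3,0) count=2: revealed 1 new [(3,0)] -> total=13
Click 3 (4,0) count=1: revealed 1 new [(4,0)] -> total=14
Click 4 (0,1) count=1: revealed 0 new [(none)] -> total=14

Answer: 14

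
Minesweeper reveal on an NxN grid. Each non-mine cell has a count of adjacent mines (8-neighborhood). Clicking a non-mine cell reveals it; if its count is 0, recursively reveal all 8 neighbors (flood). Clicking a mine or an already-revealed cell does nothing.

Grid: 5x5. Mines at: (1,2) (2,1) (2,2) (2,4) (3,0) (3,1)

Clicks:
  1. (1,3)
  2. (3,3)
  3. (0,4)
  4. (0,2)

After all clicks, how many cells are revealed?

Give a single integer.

Answer: 6

Derivation:
Click 1 (1,3) count=3: revealed 1 new [(1,3)] -> total=1
Click 2 (3,3) count=2: revealed 1 new [(3,3)] -> total=2
Click 3 (0,4) count=0: revealed 3 new [(0,3) (0,4) (1,4)] -> total=5
Click 4 (0,2) count=1: revealed 1 new [(0,2)] -> total=6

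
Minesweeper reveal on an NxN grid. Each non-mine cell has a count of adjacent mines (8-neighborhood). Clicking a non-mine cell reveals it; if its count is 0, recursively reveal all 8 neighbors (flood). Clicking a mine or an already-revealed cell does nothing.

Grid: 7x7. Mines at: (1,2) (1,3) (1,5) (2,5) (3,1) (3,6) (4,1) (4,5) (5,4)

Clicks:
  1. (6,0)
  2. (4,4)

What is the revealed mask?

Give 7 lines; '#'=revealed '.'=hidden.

Click 1 (6,0) count=0: revealed 8 new [(5,0) (5,1) (5,2) (5,3) (6,0) (6,1) (6,2) (6,3)] -> total=8
Click 2 (4,4) count=2: revealed 1 new [(4,4)] -> total=9

Answer: .......
.......
.......
.......
....#..
####...
####...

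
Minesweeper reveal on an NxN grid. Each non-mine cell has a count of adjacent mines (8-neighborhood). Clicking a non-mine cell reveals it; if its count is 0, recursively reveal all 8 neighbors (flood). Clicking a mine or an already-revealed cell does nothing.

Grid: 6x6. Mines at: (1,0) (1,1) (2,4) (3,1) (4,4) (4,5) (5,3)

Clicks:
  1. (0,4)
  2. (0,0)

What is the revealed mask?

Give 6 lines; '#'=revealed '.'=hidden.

Answer: #.####
..####
......
......
......
......

Derivation:
Click 1 (0,4) count=0: revealed 8 new [(0,2) (0,3) (0,4) (0,5) (1,2) (1,3) (1,4) (1,5)] -> total=8
Click 2 (0,0) count=2: revealed 1 new [(0,0)] -> total=9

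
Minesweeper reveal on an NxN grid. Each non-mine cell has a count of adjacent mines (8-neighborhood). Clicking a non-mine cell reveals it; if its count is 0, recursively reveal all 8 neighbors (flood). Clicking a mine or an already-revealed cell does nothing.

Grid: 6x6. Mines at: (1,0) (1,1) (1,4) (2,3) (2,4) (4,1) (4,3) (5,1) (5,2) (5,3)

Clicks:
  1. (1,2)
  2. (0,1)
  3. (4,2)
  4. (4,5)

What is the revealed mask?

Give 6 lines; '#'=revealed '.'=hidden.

Click 1 (1,2) count=2: revealed 1 new [(1,2)] -> total=1
Click 2 (0,1) count=2: revealed 1 new [(0,1)] -> total=2
Click 3 (4,2) count=5: revealed 1 new [(4,2)] -> total=3
Click 4 (4,5) count=0: revealed 6 new [(3,4) (3,5) (4,4) (4,5) (5,4) (5,5)] -> total=9

Answer: .#....
..#...
......
....##
..#.##
....##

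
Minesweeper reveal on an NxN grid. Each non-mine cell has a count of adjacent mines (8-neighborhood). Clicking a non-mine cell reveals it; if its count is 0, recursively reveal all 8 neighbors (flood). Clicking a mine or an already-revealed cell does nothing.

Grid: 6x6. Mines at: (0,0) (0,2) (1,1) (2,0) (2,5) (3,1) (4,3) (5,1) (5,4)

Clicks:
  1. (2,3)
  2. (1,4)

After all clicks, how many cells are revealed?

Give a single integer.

Click 1 (2,3) count=0: revealed 9 new [(1,2) (1,3) (1,4) (2,2) (2,3) (2,4) (3,2) (3,3) (3,4)] -> total=9
Click 2 (1,4) count=1: revealed 0 new [(none)] -> total=9

Answer: 9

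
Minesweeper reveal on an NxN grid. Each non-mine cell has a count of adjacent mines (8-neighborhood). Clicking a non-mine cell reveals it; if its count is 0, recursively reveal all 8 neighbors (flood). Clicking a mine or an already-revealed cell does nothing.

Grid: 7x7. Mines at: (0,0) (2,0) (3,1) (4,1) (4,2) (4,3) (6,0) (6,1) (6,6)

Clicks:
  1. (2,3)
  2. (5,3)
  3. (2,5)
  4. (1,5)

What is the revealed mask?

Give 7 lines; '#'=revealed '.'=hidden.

Answer: .######
.######
.######
..#####
....###
...####
.......

Derivation:
Click 1 (2,3) count=0: revealed 29 new [(0,1) (0,2) (0,3) (0,4) (0,5) (0,6) (1,1) (1,2) (1,3) (1,4) (1,5) (1,6) (2,1) (2,2) (2,3) (2,4) (2,5) (2,6) (3,2) (3,3) (3,4) (3,5) (3,6) (4,4) (4,5) (4,6) (5,4) (5,5) (5,6)] -> total=29
Click 2 (5,3) count=2: revealed 1 new [(5,3)] -> total=30
Click 3 (2,5) count=0: revealed 0 new [(none)] -> total=30
Click 4 (1,5) count=0: revealed 0 new [(none)] -> total=30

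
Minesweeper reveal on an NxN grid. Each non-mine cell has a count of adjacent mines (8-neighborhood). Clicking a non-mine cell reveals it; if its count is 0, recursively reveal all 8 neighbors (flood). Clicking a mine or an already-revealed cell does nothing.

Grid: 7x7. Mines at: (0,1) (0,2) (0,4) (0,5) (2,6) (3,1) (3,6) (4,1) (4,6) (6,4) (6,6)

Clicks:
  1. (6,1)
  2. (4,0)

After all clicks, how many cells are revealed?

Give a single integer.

Answer: 9

Derivation:
Click 1 (6,1) count=0: revealed 8 new [(5,0) (5,1) (5,2) (5,3) (6,0) (6,1) (6,2) (6,3)] -> total=8
Click 2 (4,0) count=2: revealed 1 new [(4,0)] -> total=9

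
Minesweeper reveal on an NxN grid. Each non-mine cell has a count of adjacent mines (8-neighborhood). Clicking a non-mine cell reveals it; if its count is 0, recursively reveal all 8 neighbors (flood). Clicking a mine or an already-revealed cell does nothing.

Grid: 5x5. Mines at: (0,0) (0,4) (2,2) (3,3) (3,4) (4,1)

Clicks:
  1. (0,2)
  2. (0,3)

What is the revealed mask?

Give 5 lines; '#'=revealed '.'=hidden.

Click 1 (0,2) count=0: revealed 6 new [(0,1) (0,2) (0,3) (1,1) (1,2) (1,3)] -> total=6
Click 2 (0,3) count=1: revealed 0 new [(none)] -> total=6

Answer: .###.
.###.
.....
.....
.....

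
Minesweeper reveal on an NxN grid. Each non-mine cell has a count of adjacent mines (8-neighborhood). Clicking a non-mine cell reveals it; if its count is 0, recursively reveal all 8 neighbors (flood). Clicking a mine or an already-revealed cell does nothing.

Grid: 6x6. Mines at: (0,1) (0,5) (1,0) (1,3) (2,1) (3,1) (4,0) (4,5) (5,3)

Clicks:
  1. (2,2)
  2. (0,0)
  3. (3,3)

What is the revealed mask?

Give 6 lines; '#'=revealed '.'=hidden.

Click 1 (2,2) count=3: revealed 1 new [(2,2)] -> total=1
Click 2 (0,0) count=2: revealed 1 new [(0,0)] -> total=2
Click 3 (3,3) count=0: revealed 8 new [(2,3) (2,4) (3,2) (3,3) (3,4) (4,2) (4,3) (4,4)] -> total=10

Answer: #.....
......
..###.
..###.
..###.
......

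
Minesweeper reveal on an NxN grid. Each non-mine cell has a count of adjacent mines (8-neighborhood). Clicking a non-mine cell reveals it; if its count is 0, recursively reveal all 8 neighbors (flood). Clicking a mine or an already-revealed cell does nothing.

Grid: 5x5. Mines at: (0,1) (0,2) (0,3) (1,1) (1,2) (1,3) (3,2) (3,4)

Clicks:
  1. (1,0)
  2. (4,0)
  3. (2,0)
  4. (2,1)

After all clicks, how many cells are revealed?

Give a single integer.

Answer: 7

Derivation:
Click 1 (1,0) count=2: revealed 1 new [(1,0)] -> total=1
Click 2 (4,0) count=0: revealed 6 new [(2,0) (2,1) (3,0) (3,1) (4,0) (4,1)] -> total=7
Click 3 (2,0) count=1: revealed 0 new [(none)] -> total=7
Click 4 (2,1) count=3: revealed 0 new [(none)] -> total=7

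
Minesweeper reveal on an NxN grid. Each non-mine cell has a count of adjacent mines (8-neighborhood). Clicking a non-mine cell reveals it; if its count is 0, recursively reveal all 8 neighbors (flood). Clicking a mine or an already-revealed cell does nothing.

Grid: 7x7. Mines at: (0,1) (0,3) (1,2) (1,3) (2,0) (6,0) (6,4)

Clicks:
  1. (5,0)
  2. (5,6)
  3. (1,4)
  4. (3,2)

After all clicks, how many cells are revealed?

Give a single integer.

Answer: 38

Derivation:
Click 1 (5,0) count=1: revealed 1 new [(5,0)] -> total=1
Click 2 (5,6) count=0: revealed 37 new [(0,4) (0,5) (0,6) (1,4) (1,5) (1,6) (2,1) (2,2) (2,3) (2,4) (2,5) (2,6) (3,0) (3,1) (3,2) (3,3) (3,4) (3,5) (3,6) (4,0) (4,1) (4,2) (4,3) (4,4) (4,5) (4,6) (5,1) (5,2) (5,3) (5,4) (5,5) (5,6) (6,1) (6,2) (6,3) (6,5) (6,6)] -> total=38
Click 3 (1,4) count=2: revealed 0 new [(none)] -> total=38
Click 4 (3,2) count=0: revealed 0 new [(none)] -> total=38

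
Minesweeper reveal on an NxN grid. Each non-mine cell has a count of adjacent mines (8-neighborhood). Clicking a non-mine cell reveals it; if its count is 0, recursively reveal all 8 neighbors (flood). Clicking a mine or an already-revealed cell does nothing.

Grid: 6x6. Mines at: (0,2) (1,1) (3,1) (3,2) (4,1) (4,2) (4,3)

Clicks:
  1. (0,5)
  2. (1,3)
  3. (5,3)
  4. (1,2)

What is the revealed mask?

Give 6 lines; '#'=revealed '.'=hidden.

Click 1 (0,5) count=0: revealed 16 new [(0,3) (0,4) (0,5) (1,3) (1,4) (1,5) (2,3) (2,4) (2,5) (3,3) (3,4) (3,5) (4,4) (4,5) (5,4) (5,5)] -> total=16
Click 2 (1,3) count=1: revealed 0 new [(none)] -> total=16
Click 3 (5,3) count=2: revealed 1 new [(5,3)] -> total=17
Click 4 (1,2) count=2: revealed 1 new [(1,2)] -> total=18

Answer: ...###
..####
...###
...###
....##
...###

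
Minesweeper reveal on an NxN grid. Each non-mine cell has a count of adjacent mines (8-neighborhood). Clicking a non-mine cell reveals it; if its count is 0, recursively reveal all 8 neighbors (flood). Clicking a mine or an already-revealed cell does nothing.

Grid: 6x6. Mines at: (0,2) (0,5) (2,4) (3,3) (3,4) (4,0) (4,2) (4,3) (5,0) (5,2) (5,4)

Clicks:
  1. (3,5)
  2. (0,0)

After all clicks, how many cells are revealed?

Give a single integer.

Answer: 12

Derivation:
Click 1 (3,5) count=2: revealed 1 new [(3,5)] -> total=1
Click 2 (0,0) count=0: revealed 11 new [(0,0) (0,1) (1,0) (1,1) (1,2) (2,0) (2,1) (2,2) (3,0) (3,1) (3,2)] -> total=12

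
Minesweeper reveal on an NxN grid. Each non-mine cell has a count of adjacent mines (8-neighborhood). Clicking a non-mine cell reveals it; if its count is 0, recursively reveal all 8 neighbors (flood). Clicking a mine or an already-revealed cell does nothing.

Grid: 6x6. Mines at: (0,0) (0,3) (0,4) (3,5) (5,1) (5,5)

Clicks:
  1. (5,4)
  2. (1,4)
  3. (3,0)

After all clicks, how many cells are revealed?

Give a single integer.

Answer: 23

Derivation:
Click 1 (5,4) count=1: revealed 1 new [(5,4)] -> total=1
Click 2 (1,4) count=2: revealed 1 new [(1,4)] -> total=2
Click 3 (3,0) count=0: revealed 21 new [(1,0) (1,1) (1,2) (1,3) (2,0) (2,1) (2,2) (2,3) (2,4) (3,0) (3,1) (3,2) (3,3) (3,4) (4,0) (4,1) (4,2) (4,3) (4,4) (5,2) (5,3)] -> total=23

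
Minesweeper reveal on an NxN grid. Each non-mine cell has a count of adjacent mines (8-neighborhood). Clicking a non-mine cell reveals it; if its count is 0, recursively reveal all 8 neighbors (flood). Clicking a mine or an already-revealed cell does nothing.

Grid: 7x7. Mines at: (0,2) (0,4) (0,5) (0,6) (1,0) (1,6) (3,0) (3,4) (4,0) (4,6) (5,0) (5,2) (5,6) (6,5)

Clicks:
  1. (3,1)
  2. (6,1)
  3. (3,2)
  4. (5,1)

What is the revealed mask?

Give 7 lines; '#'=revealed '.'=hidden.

Click 1 (3,1) count=2: revealed 1 new [(3,1)] -> total=1
Click 2 (6,1) count=2: revealed 1 new [(6,1)] -> total=2
Click 3 (3,2) count=0: revealed 11 new [(1,1) (1,2) (1,3) (2,1) (2,2) (2,3) (3,2) (3,3) (4,1) (4,2) (4,3)] -> total=13
Click 4 (5,1) count=3: revealed 1 new [(5,1)] -> total=14

Answer: .......
.###...
.###...
.###...
.###...
.#.....
.#.....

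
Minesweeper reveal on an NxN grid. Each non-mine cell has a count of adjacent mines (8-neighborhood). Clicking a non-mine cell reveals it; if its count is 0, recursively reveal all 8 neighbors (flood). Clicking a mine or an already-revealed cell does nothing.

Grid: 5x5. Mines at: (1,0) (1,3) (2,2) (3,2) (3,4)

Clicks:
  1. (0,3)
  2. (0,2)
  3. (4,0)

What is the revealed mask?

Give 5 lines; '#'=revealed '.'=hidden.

Click 1 (0,3) count=1: revealed 1 new [(0,3)] -> total=1
Click 2 (0,2) count=1: revealed 1 new [(0,2)] -> total=2
Click 3 (4,0) count=0: revealed 6 new [(2,0) (2,1) (3,0) (3,1) (4,0) (4,1)] -> total=8

Answer: ..##.
.....
##...
##...
##...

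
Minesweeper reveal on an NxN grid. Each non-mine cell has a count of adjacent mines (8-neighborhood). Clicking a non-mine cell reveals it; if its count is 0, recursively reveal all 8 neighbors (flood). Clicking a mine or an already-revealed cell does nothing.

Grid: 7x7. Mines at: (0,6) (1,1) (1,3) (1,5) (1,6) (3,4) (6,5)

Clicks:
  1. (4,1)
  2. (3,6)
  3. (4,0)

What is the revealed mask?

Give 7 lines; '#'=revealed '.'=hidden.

Click 1 (4,1) count=0: revealed 23 new [(2,0) (2,1) (2,2) (2,3) (3,0) (3,1) (3,2) (3,3) (4,0) (4,1) (4,2) (4,3) (4,4) (5,0) (5,1) (5,2) (5,3) (5,4) (6,0) (6,1) (6,2) (6,3) (6,4)] -> total=23
Click 2 (3,6) count=0: revealed 8 new [(2,5) (2,6) (3,5) (3,6) (4,5) (4,6) (5,5) (5,6)] -> total=31
Click 3 (4,0) count=0: revealed 0 new [(none)] -> total=31

Answer: .......
.......
####.##
####.##
#######
#######
#####..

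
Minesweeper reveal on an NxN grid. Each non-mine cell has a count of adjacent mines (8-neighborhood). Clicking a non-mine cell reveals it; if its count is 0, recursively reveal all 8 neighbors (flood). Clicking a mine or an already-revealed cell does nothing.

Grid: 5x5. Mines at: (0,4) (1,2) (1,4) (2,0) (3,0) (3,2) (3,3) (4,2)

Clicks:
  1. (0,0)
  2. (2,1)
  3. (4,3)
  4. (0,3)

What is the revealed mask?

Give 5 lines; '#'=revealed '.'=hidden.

Answer: ##.#.
##...
.#...
.....
...#.

Derivation:
Click 1 (0,0) count=0: revealed 4 new [(0,0) (0,1) (1,0) (1,1)] -> total=4
Click 2 (2,1) count=4: revealed 1 new [(2,1)] -> total=5
Click 3 (4,3) count=3: revealed 1 new [(4,3)] -> total=6
Click 4 (0,3) count=3: revealed 1 new [(0,3)] -> total=7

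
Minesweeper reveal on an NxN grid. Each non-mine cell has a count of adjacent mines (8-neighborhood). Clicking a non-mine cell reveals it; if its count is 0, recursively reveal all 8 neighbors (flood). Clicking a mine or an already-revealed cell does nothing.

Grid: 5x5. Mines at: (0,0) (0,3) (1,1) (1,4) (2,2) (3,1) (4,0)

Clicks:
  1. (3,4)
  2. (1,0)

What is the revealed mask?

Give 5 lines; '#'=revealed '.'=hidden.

Answer: .....
#....
...##
..###
..###

Derivation:
Click 1 (3,4) count=0: revealed 8 new [(2,3) (2,4) (3,2) (3,3) (3,4) (4,2) (4,3) (4,4)] -> total=8
Click 2 (1,0) count=2: revealed 1 new [(1,0)] -> total=9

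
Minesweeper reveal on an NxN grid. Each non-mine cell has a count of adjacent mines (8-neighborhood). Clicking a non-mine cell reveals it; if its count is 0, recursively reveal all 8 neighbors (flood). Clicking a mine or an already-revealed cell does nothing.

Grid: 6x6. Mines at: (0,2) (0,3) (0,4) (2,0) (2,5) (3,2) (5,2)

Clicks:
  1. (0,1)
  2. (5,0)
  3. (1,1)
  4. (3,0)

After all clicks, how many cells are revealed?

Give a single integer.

Answer: 8

Derivation:
Click 1 (0,1) count=1: revealed 1 new [(0,1)] -> total=1
Click 2 (5,0) count=0: revealed 6 new [(3,0) (3,1) (4,0) (4,1) (5,0) (5,1)] -> total=7
Click 3 (1,1) count=2: revealed 1 new [(1,1)] -> total=8
Click 4 (3,0) count=1: revealed 0 new [(none)] -> total=8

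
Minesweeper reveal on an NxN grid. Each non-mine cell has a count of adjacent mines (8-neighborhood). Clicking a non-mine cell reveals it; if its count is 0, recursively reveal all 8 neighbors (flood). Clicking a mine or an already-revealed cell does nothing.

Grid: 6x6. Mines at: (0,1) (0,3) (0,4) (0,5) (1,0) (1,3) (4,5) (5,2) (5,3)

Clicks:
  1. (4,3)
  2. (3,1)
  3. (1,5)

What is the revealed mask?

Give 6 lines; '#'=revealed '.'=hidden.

Click 1 (4,3) count=2: revealed 1 new [(4,3)] -> total=1
Click 2 (3,1) count=0: revealed 16 new [(2,0) (2,1) (2,2) (2,3) (2,4) (3,0) (3,1) (3,2) (3,3) (3,4) (4,0) (4,1) (4,2) (4,4) (5,0) (5,1)] -> total=17
Click 3 (1,5) count=2: revealed 1 new [(1,5)] -> total=18

Answer: ......
.....#
#####.
#####.
#####.
##....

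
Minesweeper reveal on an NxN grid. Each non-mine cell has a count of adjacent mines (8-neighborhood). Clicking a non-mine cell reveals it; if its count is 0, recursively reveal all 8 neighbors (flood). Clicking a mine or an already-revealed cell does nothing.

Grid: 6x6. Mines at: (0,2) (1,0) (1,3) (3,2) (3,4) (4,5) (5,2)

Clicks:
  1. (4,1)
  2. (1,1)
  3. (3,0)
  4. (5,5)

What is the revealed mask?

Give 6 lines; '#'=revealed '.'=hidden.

Answer: ......
.#....
##....
##....
##....
##...#

Derivation:
Click 1 (4,1) count=2: revealed 1 new [(4,1)] -> total=1
Click 2 (1,1) count=2: revealed 1 new [(1,1)] -> total=2
Click 3 (3,0) count=0: revealed 7 new [(2,0) (2,1) (3,0) (3,1) (4,0) (5,0) (5,1)] -> total=9
Click 4 (5,5) count=1: revealed 1 new [(5,5)] -> total=10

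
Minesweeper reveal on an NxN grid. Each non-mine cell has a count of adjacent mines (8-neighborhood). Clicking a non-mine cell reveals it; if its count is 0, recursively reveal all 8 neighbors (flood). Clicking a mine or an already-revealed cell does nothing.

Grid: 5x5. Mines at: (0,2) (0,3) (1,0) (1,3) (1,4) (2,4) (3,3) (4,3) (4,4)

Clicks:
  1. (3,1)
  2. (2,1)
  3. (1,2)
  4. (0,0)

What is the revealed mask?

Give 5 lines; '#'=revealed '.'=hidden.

Click 1 (3,1) count=0: revealed 9 new [(2,0) (2,1) (2,2) (3,0) (3,1) (3,2) (4,0) (4,1) (4,2)] -> total=9
Click 2 (2,1) count=1: revealed 0 new [(none)] -> total=9
Click 3 (1,2) count=3: revealed 1 new [(1,2)] -> total=10
Click 4 (0,0) count=1: revealed 1 new [(0,0)] -> total=11

Answer: #....
..#..
###..
###..
###..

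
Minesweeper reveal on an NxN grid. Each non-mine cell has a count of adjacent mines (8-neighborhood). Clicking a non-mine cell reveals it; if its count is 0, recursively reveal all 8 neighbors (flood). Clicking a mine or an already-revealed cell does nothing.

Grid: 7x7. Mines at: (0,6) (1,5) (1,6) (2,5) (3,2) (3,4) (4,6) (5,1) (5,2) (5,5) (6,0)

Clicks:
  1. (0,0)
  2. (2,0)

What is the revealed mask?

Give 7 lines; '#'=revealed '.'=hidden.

Click 1 (0,0) count=0: revealed 19 new [(0,0) (0,1) (0,2) (0,3) (0,4) (1,0) (1,1) (1,2) (1,3) (1,4) (2,0) (2,1) (2,2) (2,3) (2,4) (3,0) (3,1) (4,0) (4,1)] -> total=19
Click 2 (2,0) count=0: revealed 0 new [(none)] -> total=19

Answer: #####..
#####..
#####..
##.....
##.....
.......
.......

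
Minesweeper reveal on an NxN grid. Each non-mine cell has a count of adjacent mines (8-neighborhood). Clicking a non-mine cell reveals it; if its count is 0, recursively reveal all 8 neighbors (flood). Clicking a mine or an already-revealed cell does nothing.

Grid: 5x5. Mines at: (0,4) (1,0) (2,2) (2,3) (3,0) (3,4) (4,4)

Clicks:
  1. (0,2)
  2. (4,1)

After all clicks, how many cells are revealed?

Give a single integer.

Click 1 (0,2) count=0: revealed 6 new [(0,1) (0,2) (0,3) (1,1) (1,2) (1,3)] -> total=6
Click 2 (4,1) count=1: revealed 1 new [(4,1)] -> total=7

Answer: 7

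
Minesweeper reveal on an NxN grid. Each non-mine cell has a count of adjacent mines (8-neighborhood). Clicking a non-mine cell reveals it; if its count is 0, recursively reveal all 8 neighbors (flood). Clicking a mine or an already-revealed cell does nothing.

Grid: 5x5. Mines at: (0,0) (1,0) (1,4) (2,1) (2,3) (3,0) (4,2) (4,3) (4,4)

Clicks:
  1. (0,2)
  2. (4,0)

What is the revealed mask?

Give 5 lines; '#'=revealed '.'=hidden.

Answer: .###.
.###.
.....
.....
#....

Derivation:
Click 1 (0,2) count=0: revealed 6 new [(0,1) (0,2) (0,3) (1,1) (1,2) (1,3)] -> total=6
Click 2 (4,0) count=1: revealed 1 new [(4,0)] -> total=7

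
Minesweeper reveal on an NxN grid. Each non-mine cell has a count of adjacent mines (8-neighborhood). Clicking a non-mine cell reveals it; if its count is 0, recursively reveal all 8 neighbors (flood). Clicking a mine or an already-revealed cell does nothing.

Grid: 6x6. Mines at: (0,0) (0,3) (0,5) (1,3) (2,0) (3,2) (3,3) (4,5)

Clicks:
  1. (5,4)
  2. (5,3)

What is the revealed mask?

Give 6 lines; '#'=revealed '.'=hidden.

Answer: ......
......
......
##....
#####.
#####.

Derivation:
Click 1 (5,4) count=1: revealed 1 new [(5,4)] -> total=1
Click 2 (5,3) count=0: revealed 11 new [(3,0) (3,1) (4,0) (4,1) (4,2) (4,3) (4,4) (5,0) (5,1) (5,2) (5,3)] -> total=12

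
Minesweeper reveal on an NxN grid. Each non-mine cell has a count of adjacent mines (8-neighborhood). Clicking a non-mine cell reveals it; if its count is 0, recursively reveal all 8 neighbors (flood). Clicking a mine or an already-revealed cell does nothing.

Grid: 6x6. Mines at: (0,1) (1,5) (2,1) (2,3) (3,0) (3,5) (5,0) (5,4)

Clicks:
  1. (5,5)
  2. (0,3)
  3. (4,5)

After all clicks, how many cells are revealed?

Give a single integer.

Click 1 (5,5) count=1: revealed 1 new [(5,5)] -> total=1
Click 2 (0,3) count=0: revealed 6 new [(0,2) (0,3) (0,4) (1,2) (1,3) (1,4)] -> total=7
Click 3 (4,5) count=2: revealed 1 new [(4,5)] -> total=8

Answer: 8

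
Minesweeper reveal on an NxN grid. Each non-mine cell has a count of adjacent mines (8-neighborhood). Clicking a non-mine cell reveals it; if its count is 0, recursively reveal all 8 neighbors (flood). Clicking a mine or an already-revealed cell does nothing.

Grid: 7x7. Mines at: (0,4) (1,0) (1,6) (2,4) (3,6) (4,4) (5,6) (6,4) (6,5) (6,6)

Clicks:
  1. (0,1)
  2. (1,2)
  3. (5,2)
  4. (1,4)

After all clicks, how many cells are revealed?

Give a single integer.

Click 1 (0,1) count=1: revealed 1 new [(0,1)] -> total=1
Click 2 (1,2) count=0: revealed 25 new [(0,2) (0,3) (1,1) (1,2) (1,3) (2,0) (2,1) (2,2) (2,3) (3,0) (3,1) (3,2) (3,3) (4,0) (4,1) (4,2) (4,3) (5,0) (5,1) (5,2) (5,3) (6,0) (6,1) (6,2) (6,3)] -> total=26
Click 3 (5,2) count=0: revealed 0 new [(none)] -> total=26
Click 4 (1,4) count=2: revealed 1 new [(1,4)] -> total=27

Answer: 27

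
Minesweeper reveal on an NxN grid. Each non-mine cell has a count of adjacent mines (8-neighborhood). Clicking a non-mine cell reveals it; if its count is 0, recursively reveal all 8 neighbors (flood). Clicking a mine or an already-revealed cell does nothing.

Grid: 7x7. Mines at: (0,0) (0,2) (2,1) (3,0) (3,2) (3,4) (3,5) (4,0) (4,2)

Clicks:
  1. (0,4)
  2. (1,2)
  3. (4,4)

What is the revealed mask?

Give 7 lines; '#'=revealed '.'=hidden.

Click 1 (0,4) count=0: revealed 12 new [(0,3) (0,4) (0,5) (0,6) (1,3) (1,4) (1,5) (1,6) (2,3) (2,4) (2,5) (2,6)] -> total=12
Click 2 (1,2) count=2: revealed 1 new [(1,2)] -> total=13
Click 3 (4,4) count=2: revealed 1 new [(4,4)] -> total=14

Answer: ...####
..#####
...####
.......
....#..
.......
.......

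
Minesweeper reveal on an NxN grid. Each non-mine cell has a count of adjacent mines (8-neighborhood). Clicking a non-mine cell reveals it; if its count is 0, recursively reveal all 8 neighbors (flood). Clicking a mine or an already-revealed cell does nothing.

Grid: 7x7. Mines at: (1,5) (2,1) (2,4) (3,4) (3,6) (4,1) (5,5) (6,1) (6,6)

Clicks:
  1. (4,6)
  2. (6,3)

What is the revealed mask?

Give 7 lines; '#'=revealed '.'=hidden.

Click 1 (4,6) count=2: revealed 1 new [(4,6)] -> total=1
Click 2 (6,3) count=0: revealed 9 new [(4,2) (4,3) (4,4) (5,2) (5,3) (5,4) (6,2) (6,3) (6,4)] -> total=10

Answer: .......
.......
.......
.......
..###.#
..###..
..###..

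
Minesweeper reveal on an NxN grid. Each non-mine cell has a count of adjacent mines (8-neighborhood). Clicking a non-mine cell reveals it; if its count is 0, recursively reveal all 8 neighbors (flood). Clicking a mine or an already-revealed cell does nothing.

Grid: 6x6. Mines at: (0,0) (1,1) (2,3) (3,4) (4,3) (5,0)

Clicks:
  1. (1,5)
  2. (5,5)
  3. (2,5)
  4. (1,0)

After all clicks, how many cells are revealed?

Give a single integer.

Answer: 15

Derivation:
Click 1 (1,5) count=0: revealed 10 new [(0,2) (0,3) (0,4) (0,5) (1,2) (1,3) (1,4) (1,5) (2,4) (2,5)] -> total=10
Click 2 (5,5) count=0: revealed 4 new [(4,4) (4,5) (5,4) (5,5)] -> total=14
Click 3 (2,5) count=1: revealed 0 new [(none)] -> total=14
Click 4 (1,0) count=2: revealed 1 new [(1,0)] -> total=15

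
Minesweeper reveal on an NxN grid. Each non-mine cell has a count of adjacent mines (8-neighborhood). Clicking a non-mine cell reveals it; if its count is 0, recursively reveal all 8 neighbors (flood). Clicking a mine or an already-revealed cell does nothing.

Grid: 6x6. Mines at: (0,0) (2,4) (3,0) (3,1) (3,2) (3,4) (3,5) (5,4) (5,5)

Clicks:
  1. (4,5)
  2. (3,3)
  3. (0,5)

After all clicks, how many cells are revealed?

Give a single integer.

Answer: 15

Derivation:
Click 1 (4,5) count=4: revealed 1 new [(4,5)] -> total=1
Click 2 (3,3) count=3: revealed 1 new [(3,3)] -> total=2
Click 3 (0,5) count=0: revealed 13 new [(0,1) (0,2) (0,3) (0,4) (0,5) (1,1) (1,2) (1,3) (1,4) (1,5) (2,1) (2,2) (2,3)] -> total=15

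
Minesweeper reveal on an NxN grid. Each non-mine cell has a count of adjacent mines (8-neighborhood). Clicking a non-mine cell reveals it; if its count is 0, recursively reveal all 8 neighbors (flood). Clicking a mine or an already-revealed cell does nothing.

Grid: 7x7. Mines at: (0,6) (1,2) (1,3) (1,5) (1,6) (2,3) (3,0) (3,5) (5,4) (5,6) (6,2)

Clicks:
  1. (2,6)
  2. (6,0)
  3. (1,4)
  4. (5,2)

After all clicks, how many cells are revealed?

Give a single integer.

Answer: 9

Derivation:
Click 1 (2,6) count=3: revealed 1 new [(2,6)] -> total=1
Click 2 (6,0) count=0: revealed 6 new [(4,0) (4,1) (5,0) (5,1) (6,0) (6,1)] -> total=7
Click 3 (1,4) count=3: revealed 1 new [(1,4)] -> total=8
Click 4 (5,2) count=1: revealed 1 new [(5,2)] -> total=9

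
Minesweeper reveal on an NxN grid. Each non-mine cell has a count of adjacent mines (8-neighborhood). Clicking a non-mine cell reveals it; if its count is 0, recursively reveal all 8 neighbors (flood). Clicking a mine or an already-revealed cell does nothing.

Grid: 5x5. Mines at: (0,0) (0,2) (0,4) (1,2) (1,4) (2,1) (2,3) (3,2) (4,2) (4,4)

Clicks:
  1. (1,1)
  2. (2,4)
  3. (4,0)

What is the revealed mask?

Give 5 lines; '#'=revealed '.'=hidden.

Click 1 (1,1) count=4: revealed 1 new [(1,1)] -> total=1
Click 2 (2,4) count=2: revealed 1 new [(2,4)] -> total=2
Click 3 (4,0) count=0: revealed 4 new [(3,0) (3,1) (4,0) (4,1)] -> total=6

Answer: .....
.#...
....#
##...
##...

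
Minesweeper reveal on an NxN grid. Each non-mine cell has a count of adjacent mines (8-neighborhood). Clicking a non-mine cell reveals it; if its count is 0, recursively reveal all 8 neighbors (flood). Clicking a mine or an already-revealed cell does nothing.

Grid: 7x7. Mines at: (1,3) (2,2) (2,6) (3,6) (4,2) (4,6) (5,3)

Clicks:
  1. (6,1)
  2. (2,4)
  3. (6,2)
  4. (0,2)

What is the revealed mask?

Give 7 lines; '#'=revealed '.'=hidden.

Click 1 (6,1) count=0: revealed 18 new [(0,0) (0,1) (0,2) (1,0) (1,1) (1,2) (2,0) (2,1) (3,0) (3,1) (4,0) (4,1) (5,0) (5,1) (5,2) (6,0) (6,1) (6,2)] -> total=18
Click 2 (2,4) count=1: revealed 1 new [(2,4)] -> total=19
Click 3 (6,2) count=1: revealed 0 new [(none)] -> total=19
Click 4 (0,2) count=1: revealed 0 new [(none)] -> total=19

Answer: ###....
###....
##..#..
##.....
##.....
###....
###....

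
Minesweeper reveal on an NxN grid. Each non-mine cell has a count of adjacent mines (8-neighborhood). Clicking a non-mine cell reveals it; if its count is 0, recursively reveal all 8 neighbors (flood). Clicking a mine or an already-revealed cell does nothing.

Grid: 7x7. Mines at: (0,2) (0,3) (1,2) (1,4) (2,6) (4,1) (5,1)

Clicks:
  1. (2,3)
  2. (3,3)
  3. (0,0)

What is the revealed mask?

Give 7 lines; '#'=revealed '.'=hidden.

Answer: ##.....
##.....
######.
#######
..#####
..#####
..#####

Derivation:
Click 1 (2,3) count=2: revealed 1 new [(2,3)] -> total=1
Click 2 (3,3) count=0: revealed 23 new [(2,2) (2,4) (2,5) (3,2) (3,3) (3,4) (3,5) (3,6) (4,2) (4,3) (4,4) (4,5) (4,6) (5,2) (5,3) (5,4) (5,5) (5,6) (6,2) (6,3) (6,4) (6,5) (6,6)] -> total=24
Click 3 (0,0) count=0: revealed 8 new [(0,0) (0,1) (1,0) (1,1) (2,0) (2,1) (3,0) (3,1)] -> total=32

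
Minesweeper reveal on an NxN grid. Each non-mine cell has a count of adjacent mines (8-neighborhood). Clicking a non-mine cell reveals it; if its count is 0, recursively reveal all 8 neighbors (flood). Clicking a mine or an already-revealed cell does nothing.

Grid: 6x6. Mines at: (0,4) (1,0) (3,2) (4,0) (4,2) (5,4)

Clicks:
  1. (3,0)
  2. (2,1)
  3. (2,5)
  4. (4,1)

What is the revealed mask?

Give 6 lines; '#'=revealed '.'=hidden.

Click 1 (3,0) count=1: revealed 1 new [(3,0)] -> total=1
Click 2 (2,1) count=2: revealed 1 new [(2,1)] -> total=2
Click 3 (2,5) count=0: revealed 12 new [(1,3) (1,4) (1,5) (2,3) (2,4) (2,5) (3,3) (3,4) (3,5) (4,3) (4,4) (4,5)] -> total=14
Click 4 (4,1) count=3: revealed 1 new [(4,1)] -> total=15

Answer: ......
...###
.#.###
#..###
.#.###
......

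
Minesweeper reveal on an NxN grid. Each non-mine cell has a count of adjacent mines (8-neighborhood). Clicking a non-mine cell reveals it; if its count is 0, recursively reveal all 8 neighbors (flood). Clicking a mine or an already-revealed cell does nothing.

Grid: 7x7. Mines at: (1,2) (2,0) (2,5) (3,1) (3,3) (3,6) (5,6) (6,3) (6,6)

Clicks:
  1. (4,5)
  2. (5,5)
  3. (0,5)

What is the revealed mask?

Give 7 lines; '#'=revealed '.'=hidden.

Click 1 (4,5) count=2: revealed 1 new [(4,5)] -> total=1
Click 2 (5,5) count=2: revealed 1 new [(5,5)] -> total=2
Click 3 (0,5) count=0: revealed 8 new [(0,3) (0,4) (0,5) (0,6) (1,3) (1,4) (1,5) (1,6)] -> total=10

Answer: ...####
...####
.......
.......
.....#.
.....#.
.......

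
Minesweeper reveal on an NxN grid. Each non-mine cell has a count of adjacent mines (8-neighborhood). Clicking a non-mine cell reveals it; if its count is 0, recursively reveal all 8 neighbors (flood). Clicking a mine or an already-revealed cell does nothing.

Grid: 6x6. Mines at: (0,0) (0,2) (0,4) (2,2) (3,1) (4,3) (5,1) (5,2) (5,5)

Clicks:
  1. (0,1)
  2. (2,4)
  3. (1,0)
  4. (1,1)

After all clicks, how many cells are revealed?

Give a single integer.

Click 1 (0,1) count=2: revealed 1 new [(0,1)] -> total=1
Click 2 (2,4) count=0: revealed 11 new [(1,3) (1,4) (1,5) (2,3) (2,4) (2,5) (3,3) (3,4) (3,5) (4,4) (4,5)] -> total=12
Click 3 (1,0) count=1: revealed 1 new [(1,0)] -> total=13
Click 4 (1,1) count=3: revealed 1 new [(1,1)] -> total=14

Answer: 14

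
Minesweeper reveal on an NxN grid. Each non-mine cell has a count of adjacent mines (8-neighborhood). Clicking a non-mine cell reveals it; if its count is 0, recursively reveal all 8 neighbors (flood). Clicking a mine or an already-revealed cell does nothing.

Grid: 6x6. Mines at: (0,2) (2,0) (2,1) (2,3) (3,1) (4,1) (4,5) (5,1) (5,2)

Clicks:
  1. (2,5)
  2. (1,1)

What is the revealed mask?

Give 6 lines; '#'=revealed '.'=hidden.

Click 1 (2,5) count=0: revealed 10 new [(0,3) (0,4) (0,5) (1,3) (1,4) (1,5) (2,4) (2,5) (3,4) (3,5)] -> total=10
Click 2 (1,1) count=3: revealed 1 new [(1,1)] -> total=11

Answer: ...###
.#.###
....##
....##
......
......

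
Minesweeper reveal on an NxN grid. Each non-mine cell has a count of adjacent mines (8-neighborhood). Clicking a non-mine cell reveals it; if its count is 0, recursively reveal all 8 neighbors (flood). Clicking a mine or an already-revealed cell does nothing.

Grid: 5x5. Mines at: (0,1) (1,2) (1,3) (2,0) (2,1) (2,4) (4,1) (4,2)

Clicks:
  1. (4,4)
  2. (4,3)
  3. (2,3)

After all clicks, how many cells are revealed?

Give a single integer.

Click 1 (4,4) count=0: revealed 4 new [(3,3) (3,4) (4,3) (4,4)] -> total=4
Click 2 (4,3) count=1: revealed 0 new [(none)] -> total=4
Click 3 (2,3) count=3: revealed 1 new [(2,3)] -> total=5

Answer: 5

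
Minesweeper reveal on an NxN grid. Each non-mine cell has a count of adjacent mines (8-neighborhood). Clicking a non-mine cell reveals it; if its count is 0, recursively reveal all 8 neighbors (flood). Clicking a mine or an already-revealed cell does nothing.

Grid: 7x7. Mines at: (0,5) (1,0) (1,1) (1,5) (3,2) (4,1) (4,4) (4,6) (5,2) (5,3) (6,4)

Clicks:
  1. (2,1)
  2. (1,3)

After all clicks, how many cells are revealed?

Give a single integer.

Click 1 (2,1) count=3: revealed 1 new [(2,1)] -> total=1
Click 2 (1,3) count=0: revealed 9 new [(0,2) (0,3) (0,4) (1,2) (1,3) (1,4) (2,2) (2,3) (2,4)] -> total=10

Answer: 10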